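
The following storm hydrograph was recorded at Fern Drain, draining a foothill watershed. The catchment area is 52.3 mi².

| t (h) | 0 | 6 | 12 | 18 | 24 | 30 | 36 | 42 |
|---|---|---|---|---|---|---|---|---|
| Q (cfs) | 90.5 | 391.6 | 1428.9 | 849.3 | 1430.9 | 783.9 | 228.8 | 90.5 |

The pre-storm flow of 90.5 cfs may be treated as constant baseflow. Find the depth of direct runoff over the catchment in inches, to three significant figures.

d ≈ 0.812 in

Direct runoff: 0.0, 301.1, 1338.4, 758.8, 1340.4, 693.4, 138.3, 0.0 cfs; ΣQ_DR = 4570 cfs.
V = ΣQ_DR · Δt = 4570 × 21600 s = 9.872 × 10^7 ft³.
Over A = 52.3 mi², depth = V / A = 0.812 in.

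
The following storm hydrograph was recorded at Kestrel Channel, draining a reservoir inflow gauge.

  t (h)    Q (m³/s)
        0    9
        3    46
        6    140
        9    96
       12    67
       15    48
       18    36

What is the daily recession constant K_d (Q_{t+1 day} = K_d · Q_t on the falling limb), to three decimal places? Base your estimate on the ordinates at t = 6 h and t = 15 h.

K_d ≈ 0.058

Between t = 6 h and t = 15 h the flow falls from 140 to 48 m³/s over 3×3 h = 9 h.
Per-interval ratio K = (48/140)^(1/3) = 0.6999; K_d = K^(24/3) = 0.058.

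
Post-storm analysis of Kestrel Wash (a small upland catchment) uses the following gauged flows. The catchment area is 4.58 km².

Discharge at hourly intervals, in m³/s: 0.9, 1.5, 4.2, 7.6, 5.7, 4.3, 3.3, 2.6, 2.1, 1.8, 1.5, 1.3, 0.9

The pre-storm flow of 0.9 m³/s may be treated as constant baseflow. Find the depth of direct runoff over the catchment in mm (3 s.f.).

d ≈ 20.4 mm

Direct runoff: 0.0, 0.6, 3.3, 6.7, 4.8, 3.4, 2.4, 1.7, 1.2, 0.9, 0.6, 0.4, 0.0 m³/s; ΣQ_DR = 26.00 m³/s.
V = ΣQ_DR · Δt = 26.00 × 3600 s = 93600 m³.
Over A = 4.58 km², depth = V / A = 20.4 mm.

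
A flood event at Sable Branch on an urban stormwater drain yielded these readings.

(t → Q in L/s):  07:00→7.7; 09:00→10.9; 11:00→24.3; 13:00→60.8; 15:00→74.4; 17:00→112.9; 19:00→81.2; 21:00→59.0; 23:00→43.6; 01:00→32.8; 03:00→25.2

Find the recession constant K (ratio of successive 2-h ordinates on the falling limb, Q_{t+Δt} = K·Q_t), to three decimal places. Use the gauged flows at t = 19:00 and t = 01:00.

K ≈ 0.739

Using the recession-limb readings at t = 19:00 and t = 01:00: Q falls from 81.2 to 32.8 L/s over 3 intervals.
K = (Q₂/Q₁)^(1/3) = (32.8/81.2)^(1/3) = 0.739.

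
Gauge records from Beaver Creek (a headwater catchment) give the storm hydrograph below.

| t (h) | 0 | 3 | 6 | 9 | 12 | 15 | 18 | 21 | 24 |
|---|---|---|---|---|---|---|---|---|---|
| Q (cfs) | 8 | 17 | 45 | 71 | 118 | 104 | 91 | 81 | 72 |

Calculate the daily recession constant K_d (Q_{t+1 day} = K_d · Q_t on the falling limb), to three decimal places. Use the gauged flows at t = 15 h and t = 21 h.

Between t = 15 h and t = 21 h the flow falls from 104 to 81 cfs over 2×3 h = 6 h.
Per-interval ratio K = (81/104)^(1/2) = 0.8825; K_d = K^(24/3) = 0.368.

K_d ≈ 0.368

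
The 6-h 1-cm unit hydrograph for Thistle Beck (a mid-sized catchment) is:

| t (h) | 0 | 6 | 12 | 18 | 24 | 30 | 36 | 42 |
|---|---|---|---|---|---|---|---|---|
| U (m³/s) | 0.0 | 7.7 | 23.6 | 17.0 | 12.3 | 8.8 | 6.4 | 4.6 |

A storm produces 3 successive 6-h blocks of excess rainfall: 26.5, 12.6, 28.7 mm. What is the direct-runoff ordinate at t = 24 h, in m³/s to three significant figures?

By discrete convolution, Q_j = Σ (P_i / 10 mm) · U_{j−i}.
At t = 24 h (j=4): Q = (26.5/10)·12.3 + (12.6/10)·17.0 + (28.7/10)·23.6 = 122 m³/s.

Q ≈ 122 m³/s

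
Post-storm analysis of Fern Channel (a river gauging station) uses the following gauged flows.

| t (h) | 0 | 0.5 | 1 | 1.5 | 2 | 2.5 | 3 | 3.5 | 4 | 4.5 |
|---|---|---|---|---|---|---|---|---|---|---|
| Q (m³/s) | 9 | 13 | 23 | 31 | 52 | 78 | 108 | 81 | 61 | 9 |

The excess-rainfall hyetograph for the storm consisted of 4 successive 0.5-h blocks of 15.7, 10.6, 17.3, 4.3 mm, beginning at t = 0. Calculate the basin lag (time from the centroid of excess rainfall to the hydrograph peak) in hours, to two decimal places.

t_L ≈ 2.14 h

Centroid of excess rainfall: t_c = Σ P_i·t̄_i / ΣP_i = 0.8565 h (block centres at 0.25, 0.75, 1.25, 1.75 h).
Hydrograph peak occurs at t = 3 h, so basin lag t_L = 3 − 0.8565 = 2.14 h.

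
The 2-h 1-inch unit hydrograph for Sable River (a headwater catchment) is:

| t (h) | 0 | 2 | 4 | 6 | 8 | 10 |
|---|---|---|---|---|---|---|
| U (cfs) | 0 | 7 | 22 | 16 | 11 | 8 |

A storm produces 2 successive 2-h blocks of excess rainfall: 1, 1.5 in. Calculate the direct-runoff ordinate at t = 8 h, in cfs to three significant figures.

Q ≈ 35.0 cfs

By discrete convolution, Q_j = Σ (P_i / 1 in) · U_{j−i}.
At t = 8 h (j=4): Q = (1/1)·11 + (1.5/1)·16 = 35.0 cfs.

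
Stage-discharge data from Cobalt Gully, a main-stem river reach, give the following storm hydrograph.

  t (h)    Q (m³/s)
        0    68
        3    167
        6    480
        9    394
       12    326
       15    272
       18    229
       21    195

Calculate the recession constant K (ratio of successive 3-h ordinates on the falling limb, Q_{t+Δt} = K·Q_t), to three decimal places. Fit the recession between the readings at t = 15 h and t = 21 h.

Using the recession-limb readings at t = 15 h and t = 21 h: Q falls from 272 to 195 m³/s over 2 intervals.
K = (Q₂/Q₁)^(1/2) = (195/272)^(1/2) = 0.847.

K ≈ 0.847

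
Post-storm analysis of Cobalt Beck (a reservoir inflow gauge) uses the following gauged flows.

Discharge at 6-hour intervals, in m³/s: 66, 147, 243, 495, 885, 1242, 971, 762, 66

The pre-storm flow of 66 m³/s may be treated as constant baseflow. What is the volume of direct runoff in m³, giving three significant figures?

Direct-runoff ordinates (Q − Q_b): 0.0, 81.0, 177.0, 429.0, 819.0, 1176.0, 905.0, 696.0, 0.0 m³/s.
ΣQ_DR = 4283 m³/s.
With Δt = 6 h = 21600 s, V = ΣQ_DR · Δt = 4283 × 21600 = 9.25 × 10^7 m³.

V ≈ 9.25 × 10^7 m³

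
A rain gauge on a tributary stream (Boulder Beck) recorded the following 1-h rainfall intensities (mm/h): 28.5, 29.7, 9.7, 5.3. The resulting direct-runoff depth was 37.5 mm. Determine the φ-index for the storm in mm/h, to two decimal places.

φ ≈ 10.35 mm/h

Only the 2 blocks with intensity above φ contribute runoff: 28.5, 29.7 mm/h.
Σ(I−φ)·Δt = d  ⇒  (28.5+29.7 − 2φ)·1 = 37.5
φ = (58.20 − 37.5/1) / 2 = 10.35 mm/h.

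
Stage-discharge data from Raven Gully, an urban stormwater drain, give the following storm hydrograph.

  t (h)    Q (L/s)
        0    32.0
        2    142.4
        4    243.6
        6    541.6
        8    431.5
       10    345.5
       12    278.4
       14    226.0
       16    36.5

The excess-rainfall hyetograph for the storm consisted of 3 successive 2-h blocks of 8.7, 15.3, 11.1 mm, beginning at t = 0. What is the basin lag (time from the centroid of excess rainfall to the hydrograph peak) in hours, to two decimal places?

Centroid of excess rainfall: t_c = Σ P_i·t̄_i / ΣP_i = 3.1368 h (block centres at 1, 3, 5 h).
Hydrograph peak occurs at t = 6 h, so basin lag t_L = 6 − 3.1368 = 2.86 h.

t_L ≈ 2.86 h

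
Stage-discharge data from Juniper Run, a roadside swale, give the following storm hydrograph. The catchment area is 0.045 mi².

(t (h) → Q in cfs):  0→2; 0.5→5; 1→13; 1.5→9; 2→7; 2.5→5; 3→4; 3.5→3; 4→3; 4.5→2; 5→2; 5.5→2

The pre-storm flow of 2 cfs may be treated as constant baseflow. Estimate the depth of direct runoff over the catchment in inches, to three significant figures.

d ≈ 0.568 in

Direct runoff: 0.0, 3.0, 11.0, 7.0, 5.0, 3.0, 2.0, 1.0, 1.0, 0.0, 0.0, 0.0 cfs; ΣQ_DR = 33.00 cfs.
V = ΣQ_DR · Δt = 33.00 × 1800 s = 59400 ft³.
Over A = 0.045 mi², depth = V / A = 0.568 in.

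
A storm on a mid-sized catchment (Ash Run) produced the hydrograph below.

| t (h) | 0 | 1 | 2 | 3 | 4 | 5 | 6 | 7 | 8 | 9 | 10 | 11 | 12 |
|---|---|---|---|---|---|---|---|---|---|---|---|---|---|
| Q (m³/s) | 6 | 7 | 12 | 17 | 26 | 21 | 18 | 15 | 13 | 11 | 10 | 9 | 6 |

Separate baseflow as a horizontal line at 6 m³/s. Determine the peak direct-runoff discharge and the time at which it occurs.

Subtracting baseflow gives direct-runoff ordinates: 0.0, 1.0, 6.0, 11.0, 20.0, 15.0, 12.0, 9.0, 7.0, 5.0, 4.0, 3.0, 0.0 m³/s.
The maximum is 20.0 m³/s, occurring at the reading for t = 4 h.

Q_p = 20.0 m³/s at t = 4 h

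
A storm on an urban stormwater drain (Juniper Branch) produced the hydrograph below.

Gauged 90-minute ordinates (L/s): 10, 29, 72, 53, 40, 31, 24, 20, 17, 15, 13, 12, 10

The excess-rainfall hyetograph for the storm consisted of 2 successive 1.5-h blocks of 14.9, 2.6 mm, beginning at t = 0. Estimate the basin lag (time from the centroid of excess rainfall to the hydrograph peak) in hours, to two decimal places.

t_L ≈ 2.03 h

Centroid of excess rainfall: t_c = Σ P_i·t̄_i / ΣP_i = 0.9729 h (block centres at 0.75, 2.25 h).
Hydrograph peak occurs at t = 3 h, so basin lag t_L = 3 − 0.9729 = 2.03 h.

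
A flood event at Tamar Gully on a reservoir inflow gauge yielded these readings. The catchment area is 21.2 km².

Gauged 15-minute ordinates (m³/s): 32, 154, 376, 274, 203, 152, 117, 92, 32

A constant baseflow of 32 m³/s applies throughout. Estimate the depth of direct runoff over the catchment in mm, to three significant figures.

Direct runoff: 0.0, 122.0, 344.0, 242.0, 171.0, 120.0, 85.0, 60.0, 0.0 m³/s; ΣQ_DR = 1144 m³/s.
V = ΣQ_DR · Δt = 1144 × 900 s = 1.030 × 10^6 m³.
Over A = 21.2 km², depth = V / A = 48.6 mm.

d ≈ 48.6 mm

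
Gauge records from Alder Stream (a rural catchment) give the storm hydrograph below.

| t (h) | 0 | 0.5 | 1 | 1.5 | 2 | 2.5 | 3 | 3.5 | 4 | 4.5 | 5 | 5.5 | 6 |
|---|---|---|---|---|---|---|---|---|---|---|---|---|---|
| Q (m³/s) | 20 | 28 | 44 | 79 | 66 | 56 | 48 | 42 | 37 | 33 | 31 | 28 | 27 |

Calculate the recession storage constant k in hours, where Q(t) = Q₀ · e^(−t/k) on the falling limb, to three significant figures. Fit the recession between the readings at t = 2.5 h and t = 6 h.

On the falling limb, Q drops from 56 to 27 m³/s between t = 2.5 h and t = 6 h (Δt = 3.5 h).
k = −Δt / ln(Q₂/Q₁) = −3.5 / ln(27/56) = 4.80 h.

k ≈ 4.80 h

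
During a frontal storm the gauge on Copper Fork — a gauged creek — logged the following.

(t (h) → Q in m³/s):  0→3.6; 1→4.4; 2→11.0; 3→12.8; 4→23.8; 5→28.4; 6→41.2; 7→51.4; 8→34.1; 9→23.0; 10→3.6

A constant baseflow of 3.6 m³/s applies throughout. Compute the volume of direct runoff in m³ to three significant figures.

Direct-runoff ordinates (Q − Q_b): 0.0, 0.8, 7.4, 9.2, 20.2, 24.8, 37.6, 47.8, 30.5, 19.4, 0.0 m³/s.
ΣQ_DR = 197.7 m³/s.
With Δt = 1 h = 3600 s, V = ΣQ_DR · Δt = 197.7 × 3600 = 7.12 × 10^5 m³.

V ≈ 7.12 × 10^5 m³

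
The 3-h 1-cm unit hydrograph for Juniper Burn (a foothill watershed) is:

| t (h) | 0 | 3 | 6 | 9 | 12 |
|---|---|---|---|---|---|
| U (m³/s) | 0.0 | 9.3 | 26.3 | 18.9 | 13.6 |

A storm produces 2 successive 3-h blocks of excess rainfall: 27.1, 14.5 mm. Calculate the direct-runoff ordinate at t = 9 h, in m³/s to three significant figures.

Q ≈ 89.4 m³/s

By discrete convolution, Q_j = Σ (P_i / 10 mm) · U_{j−i}.
At t = 9 h (j=3): Q = (27.1/10)·18.9 + (14.5/10)·26.3 = 89.4 m³/s.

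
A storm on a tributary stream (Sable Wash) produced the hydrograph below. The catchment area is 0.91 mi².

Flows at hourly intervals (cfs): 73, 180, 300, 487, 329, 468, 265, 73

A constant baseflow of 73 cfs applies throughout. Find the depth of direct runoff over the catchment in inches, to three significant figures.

Direct runoff: 0.0, 107.0, 227.0, 414.0, 256.0, 395.0, 192.0, 0.0 cfs; ΣQ_DR = 1591 cfs.
V = ΣQ_DR · Δt = 1591 × 3600 s = 5.728 × 10^6 ft³.
Over A = 0.91 mi², depth = V / A = 2.71 in.

d ≈ 2.71 in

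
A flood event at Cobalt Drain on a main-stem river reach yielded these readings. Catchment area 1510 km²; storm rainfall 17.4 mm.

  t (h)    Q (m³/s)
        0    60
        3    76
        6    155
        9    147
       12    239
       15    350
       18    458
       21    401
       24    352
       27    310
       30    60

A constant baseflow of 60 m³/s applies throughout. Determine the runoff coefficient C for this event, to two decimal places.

C ≈ 0.80

ΣQ_DR = 1948 m³/s; V = ΣQ_DR·Δt = 2.104 × 10^7 m³.
Runoff depth d = V / A = 13.93 mm.
C = d / P = 13.93 / 17.4 = 0.80.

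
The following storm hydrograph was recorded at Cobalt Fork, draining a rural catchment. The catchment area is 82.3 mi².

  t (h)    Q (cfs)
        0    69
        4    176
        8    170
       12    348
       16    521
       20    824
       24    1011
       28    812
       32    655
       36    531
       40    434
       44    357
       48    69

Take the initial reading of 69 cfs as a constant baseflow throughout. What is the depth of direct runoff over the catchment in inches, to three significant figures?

d ≈ 0.383 in

Direct runoff: 0.0, 107.0, 101.0, 279.0, 452.0, 755.0, 942.0, 743.0, 586.0, 462.0, 365.0, 288.0, 0.0 cfs; ΣQ_DR = 5080 cfs.
V = ΣQ_DR · Δt = 5080 × 14400 s = 7.315 × 10^7 ft³.
Over A = 82.3 mi², depth = V / A = 0.383 in.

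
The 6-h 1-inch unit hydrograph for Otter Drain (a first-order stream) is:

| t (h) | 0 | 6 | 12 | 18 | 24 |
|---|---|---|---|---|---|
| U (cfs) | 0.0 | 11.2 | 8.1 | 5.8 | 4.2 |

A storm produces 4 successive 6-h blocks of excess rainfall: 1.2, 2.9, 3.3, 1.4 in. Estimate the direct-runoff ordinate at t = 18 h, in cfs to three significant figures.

Q ≈ 67.4 cfs

By discrete convolution, Q_j = Σ (P_i / 1 in) · U_{j−i}.
At t = 18 h (j=3): Q = (1.2/1)·5.8 + (2.9/1)·8.1 + (3.3/1)·11.2 + (1.4/1)·0.0 = 67.4 cfs.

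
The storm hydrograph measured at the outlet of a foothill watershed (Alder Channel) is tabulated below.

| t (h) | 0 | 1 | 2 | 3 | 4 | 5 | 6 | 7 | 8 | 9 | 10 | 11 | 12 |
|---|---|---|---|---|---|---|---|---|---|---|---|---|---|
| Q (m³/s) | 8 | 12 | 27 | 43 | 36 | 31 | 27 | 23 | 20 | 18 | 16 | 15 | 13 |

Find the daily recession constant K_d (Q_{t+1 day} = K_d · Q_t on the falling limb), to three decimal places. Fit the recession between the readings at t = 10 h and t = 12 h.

Between t = 10 h and t = 12 h the flow falls from 16 to 13 m³/s over 2×1 h = 2 h.
Per-interval ratio K = (13/16)^(1/2) = 0.9014; K_d = K^(24/1) = 0.083.

K_d ≈ 0.083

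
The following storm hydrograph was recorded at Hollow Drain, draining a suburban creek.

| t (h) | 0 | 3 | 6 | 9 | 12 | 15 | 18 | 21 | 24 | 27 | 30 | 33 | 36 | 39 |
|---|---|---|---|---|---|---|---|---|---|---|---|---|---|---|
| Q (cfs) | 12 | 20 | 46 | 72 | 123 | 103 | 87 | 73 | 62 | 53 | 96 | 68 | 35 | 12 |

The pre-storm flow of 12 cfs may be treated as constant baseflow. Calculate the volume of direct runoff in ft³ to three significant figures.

Direct-runoff ordinates (Q − Q_b): 0.0, 8.0, 34.0, 60.0, 111.0, 91.0, 75.0, 61.0, 50.0, 41.0, 84.0, 56.0, 23.0, 0.0 cfs.
ΣQ_DR = 694.0 cfs.
With Δt = 3 h = 10800 s, V = ΣQ_DR · Δt = 694.0 × 10800 = 7.50 × 10^6 ft³.

V ≈ 7.50 × 10^6 ft³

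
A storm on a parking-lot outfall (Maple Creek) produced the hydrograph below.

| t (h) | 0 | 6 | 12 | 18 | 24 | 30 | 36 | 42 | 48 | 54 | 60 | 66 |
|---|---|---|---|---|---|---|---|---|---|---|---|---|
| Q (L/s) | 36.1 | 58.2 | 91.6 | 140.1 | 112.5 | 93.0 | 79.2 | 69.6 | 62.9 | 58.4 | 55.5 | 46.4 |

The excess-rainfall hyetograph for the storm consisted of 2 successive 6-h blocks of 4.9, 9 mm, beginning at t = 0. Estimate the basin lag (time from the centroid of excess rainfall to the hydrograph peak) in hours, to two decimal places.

t_L ≈ 11.12 h

Centroid of excess rainfall: t_c = Σ P_i·t̄_i / ΣP_i = 6.8849 h (block centres at 3, 9 h).
Hydrograph peak occurs at t = 18 h, so basin lag t_L = 18 − 6.8849 = 11.12 h.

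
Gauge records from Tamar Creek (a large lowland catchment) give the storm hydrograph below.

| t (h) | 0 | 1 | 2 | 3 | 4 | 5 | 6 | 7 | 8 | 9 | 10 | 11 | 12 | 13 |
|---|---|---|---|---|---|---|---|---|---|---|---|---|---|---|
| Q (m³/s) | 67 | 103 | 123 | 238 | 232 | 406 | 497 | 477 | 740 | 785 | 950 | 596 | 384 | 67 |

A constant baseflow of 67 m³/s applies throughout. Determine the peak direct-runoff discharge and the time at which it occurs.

Subtracting baseflow gives direct-runoff ordinates: 0.0, 36.0, 56.0, 171.0, 165.0, 339.0, 430.0, 410.0, 673.0, 718.0, 883.0, 529.0, 317.0, 0.0 m³/s.
The maximum is 883.0 m³/s, occurring at the reading for t = 10 h.

Q_p = 883.0 m³/s at t = 10 h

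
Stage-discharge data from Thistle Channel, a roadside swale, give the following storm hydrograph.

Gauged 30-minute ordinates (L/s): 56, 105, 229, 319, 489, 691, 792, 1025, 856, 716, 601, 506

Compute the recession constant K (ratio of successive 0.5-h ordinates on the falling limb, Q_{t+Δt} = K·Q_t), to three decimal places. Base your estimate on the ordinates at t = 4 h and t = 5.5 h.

K ≈ 0.839

Using the recession-limb readings at t = 4 h and t = 5.5 h: Q falls from 856 to 506 L/s over 3 intervals.
K = (Q₂/Q₁)^(1/3) = (506/856)^(1/3) = 0.839.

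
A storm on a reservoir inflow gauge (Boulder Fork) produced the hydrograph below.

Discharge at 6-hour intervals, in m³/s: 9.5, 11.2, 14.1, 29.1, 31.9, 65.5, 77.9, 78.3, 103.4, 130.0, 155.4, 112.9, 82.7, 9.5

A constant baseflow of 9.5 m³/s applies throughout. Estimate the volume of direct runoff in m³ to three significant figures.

V ≈ 1.68 × 10^7 m³

Direct-runoff ordinates (Q − Q_b): 0.0, 1.7, 4.6, 19.6, 22.4, 56.0, 68.4, 68.8, 93.9, 120.5, 145.9, 103.4, 73.2, 0.0 m³/s.
ΣQ_DR = 778.4 m³/s.
With Δt = 6 h = 21600 s, V = ΣQ_DR · Δt = 778.4 × 21600 = 1.68 × 10^7 m³.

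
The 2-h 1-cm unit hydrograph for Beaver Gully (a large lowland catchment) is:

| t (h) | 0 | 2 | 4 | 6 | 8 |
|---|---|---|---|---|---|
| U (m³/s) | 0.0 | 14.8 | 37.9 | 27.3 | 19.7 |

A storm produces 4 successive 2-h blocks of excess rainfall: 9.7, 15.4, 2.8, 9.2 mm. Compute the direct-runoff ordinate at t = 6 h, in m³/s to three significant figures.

By discrete convolution, Q_j = Σ (P_i / 10 mm) · U_{j−i}.
At t = 6 h (j=3): Q = (9.7/10)·27.3 + (15.4/10)·37.9 + (2.8/10)·14.8 + (9.2/10)·0.0 = 89.0 m³/s.

Q ≈ 89.0 m³/s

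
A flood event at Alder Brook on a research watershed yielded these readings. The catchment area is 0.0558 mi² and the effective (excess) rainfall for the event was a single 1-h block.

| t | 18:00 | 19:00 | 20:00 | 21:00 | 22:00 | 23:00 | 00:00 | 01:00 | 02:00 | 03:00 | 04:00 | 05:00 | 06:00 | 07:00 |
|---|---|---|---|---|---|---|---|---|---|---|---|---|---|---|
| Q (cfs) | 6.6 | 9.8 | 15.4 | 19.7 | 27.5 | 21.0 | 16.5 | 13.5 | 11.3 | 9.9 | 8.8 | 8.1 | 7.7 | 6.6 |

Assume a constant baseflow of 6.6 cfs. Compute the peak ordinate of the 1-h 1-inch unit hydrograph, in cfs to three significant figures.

U_p ≈ 8.36 cfs

Direct runoff: 0.0, 3.2, 8.8, 13.1, 20.9, 14.4, 9.9, 6.9, 4.7, 3.3, 2.2, 1.5, 1.1, 0.0 cfs; ΣQ_DR = 90.00 cfs, peak = 20.9 cfs.
Runoff depth d = ΣQ_DR·Δt / A = 90.00 × 3600 / (0.0558 mi²) = 2.499 in.
The 1-inch UH is the DRH scaled by (1 in)/d, so U_p = 20.9 × 1/2.499 = 8.36 cfs.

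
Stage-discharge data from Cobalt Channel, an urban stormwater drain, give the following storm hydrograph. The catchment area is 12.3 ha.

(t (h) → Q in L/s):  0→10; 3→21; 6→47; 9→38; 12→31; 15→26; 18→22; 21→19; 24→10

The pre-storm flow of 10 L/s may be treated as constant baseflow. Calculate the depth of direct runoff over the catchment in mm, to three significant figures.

Direct runoff: 0.0, 11.0, 37.0, 28.0, 21.0, 16.0, 12.0, 9.0, 0.0 L/s; ΣQ_DR = 134.0 L/s.
V = ΣQ_DR · Δt = 134.0 × 10800 s = 1.447 × 10^6 L.
Over A = 12.3 ha, depth = V / A = 11.8 mm.

d ≈ 11.8 mm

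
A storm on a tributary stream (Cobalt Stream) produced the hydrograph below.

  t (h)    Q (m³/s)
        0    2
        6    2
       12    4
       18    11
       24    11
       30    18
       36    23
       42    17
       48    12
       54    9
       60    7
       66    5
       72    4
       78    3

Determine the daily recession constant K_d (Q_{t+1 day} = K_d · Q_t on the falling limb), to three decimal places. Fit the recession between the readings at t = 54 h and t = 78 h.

Between t = 54 h and t = 78 h the flow falls from 9 to 3 m³/s over 4×6 h = 24 h.
Per-interval ratio K = (3/9)^(1/4) = 0.7598; K_d = K^(24/6) = 0.333.

K_d ≈ 0.333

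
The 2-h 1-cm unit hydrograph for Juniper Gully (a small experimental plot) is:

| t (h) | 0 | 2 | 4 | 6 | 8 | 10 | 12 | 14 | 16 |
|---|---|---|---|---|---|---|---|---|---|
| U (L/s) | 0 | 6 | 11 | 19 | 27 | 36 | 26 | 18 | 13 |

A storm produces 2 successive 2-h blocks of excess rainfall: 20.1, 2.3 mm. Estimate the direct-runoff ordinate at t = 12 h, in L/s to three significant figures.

Q ≈ 60.5 L/s

By discrete convolution, Q_j = Σ (P_i / 10 mm) · U_{j−i}.
At t = 12 h (j=6): Q = (20.1/10)·26 + (2.3/10)·36 = 60.5 L/s.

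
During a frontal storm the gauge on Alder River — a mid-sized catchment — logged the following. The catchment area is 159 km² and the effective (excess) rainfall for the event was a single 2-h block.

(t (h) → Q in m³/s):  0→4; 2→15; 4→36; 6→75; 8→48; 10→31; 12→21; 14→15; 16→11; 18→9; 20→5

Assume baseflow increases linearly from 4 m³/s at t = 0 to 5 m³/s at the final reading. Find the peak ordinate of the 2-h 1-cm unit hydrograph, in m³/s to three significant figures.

Direct runoff: 0.00, 10.90, 31.80, 70.70, 43.60, 26.50, 16.40, 10.30, 6.20, 4.10, 0.00 m³/s; ΣQ_DR = 220.5 m³/s, peak = 70.70 m³/s.
Runoff depth d = ΣQ_DR·Δt / A = 220.5 × 7200 / (159 km²) = 9.985 mm.
The 1-cm UH is the DRH scaled by (10 mm)/d, so U_p = 70.70 × 10/9.985 = 70.8 m³/s.

U_p ≈ 70.8 m³/s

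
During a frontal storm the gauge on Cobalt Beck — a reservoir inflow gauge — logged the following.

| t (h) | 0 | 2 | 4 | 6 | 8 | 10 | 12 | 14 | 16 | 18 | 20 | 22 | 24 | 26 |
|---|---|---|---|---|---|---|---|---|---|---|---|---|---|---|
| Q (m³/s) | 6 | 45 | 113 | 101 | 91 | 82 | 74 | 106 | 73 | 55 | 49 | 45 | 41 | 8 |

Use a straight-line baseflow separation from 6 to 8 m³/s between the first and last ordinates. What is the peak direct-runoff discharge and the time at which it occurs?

Subtracting baseflow gives direct-runoff ordinates: 0.00, 38.85, 106.69, 94.54, 84.38, 75.23, 67.08, 98.92, 65.77, 47.62, 41.46, 37.31, 33.15, 0.00 m³/s.
The maximum is 106.69 m³/s, occurring at the reading for t = 4 h.

Q_p = 106.69 m³/s at t = 4 h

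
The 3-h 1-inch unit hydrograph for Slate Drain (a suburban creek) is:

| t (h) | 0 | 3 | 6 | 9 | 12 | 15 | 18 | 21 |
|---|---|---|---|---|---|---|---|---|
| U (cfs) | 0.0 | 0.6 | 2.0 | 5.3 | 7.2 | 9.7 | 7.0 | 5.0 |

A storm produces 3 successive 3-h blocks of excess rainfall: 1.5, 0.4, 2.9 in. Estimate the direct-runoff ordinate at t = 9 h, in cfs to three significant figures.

By discrete convolution, Q_j = Σ (P_i / 1 in) · U_{j−i}.
At t = 9 h (j=3): Q = (1.5/1)·5.3 + (0.4/1)·2.0 + (2.9/1)·0.6 = 10.5 cfs.

Q ≈ 10.5 cfs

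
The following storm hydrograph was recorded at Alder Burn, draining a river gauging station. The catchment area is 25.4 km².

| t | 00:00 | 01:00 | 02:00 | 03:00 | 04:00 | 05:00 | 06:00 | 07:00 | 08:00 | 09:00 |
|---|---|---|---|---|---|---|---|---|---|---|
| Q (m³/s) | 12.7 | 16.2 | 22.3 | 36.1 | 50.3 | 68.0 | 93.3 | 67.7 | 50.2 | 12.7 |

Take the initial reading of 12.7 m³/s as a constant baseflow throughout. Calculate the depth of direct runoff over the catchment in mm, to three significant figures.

Direct runoff: 0.0, 3.5, 9.6, 23.4, 37.6, 55.3, 80.6, 55.0, 37.5, 0.0 m³/s; ΣQ_DR = 302.5 m³/s.
V = ΣQ_DR · Δt = 302.5 × 3600 s = 1.089 × 10^6 m³.
Over A = 25.4 km², depth = V / A = 42.9 mm.

d ≈ 42.9 mm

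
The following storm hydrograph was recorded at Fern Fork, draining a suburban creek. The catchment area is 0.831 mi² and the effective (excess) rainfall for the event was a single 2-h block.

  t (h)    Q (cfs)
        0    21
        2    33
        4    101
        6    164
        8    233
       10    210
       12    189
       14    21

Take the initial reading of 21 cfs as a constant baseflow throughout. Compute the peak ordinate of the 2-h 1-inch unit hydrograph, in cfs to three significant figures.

U_p ≈ 70.7 cfs

Direct runoff: 0.0, 12.0, 80.0, 143.0, 212.0, 189.0, 168.0, 0.0 cfs; ΣQ_DR = 804.0 cfs, peak = 212.0 cfs.
Runoff depth d = ΣQ_DR·Δt / A = 804.0 × 7200 / (0.831 mi²) = 2.998 in.
The 1-inch UH is the DRH scaled by (1 in)/d, so U_p = 212.0 × 1/2.998 = 70.7 cfs.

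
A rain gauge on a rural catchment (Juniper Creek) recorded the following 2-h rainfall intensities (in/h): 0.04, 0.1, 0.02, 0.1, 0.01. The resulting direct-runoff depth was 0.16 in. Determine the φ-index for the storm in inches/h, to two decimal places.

φ ≈ 0.06 in/h

Only the 2 blocks with intensity above φ contribute runoff: 0.1, 0.1 in/h.
Σ(I−φ)·Δt = d  ⇒  (0.1+0.1 − 2φ)·2 = 0.16
φ = (0.2000 − 0.16/2) / 2 = 0.06 in/h.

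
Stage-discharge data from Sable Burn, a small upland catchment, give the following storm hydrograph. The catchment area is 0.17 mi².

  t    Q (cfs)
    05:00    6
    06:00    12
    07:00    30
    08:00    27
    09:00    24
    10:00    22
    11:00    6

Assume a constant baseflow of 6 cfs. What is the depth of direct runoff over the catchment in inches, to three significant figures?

d ≈ 0.775 in

Direct runoff: 0.0, 6.0, 24.0, 21.0, 18.0, 16.0, 0.0 cfs; ΣQ_DR = 85.00 cfs.
V = ΣQ_DR · Δt = 85.00 × 3600 s = 3.060 × 10^5 ft³.
Over A = 0.17 mi², depth = V / A = 0.775 in.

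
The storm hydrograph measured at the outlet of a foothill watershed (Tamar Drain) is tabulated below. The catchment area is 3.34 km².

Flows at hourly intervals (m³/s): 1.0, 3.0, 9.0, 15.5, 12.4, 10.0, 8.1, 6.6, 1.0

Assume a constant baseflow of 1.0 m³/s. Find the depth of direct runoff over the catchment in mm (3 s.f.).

Direct runoff: 0.0, 2.0, 8.0, 14.5, 11.4, 9.0, 7.1, 5.6, 0.0 m³/s; ΣQ_DR = 57.60 m³/s.
V = ΣQ_DR · Δt = 57.60 × 3600 s = 2.074 × 10^5 m³.
Over A = 3.34 km², depth = V / A = 62.1 mm.

d ≈ 62.1 mm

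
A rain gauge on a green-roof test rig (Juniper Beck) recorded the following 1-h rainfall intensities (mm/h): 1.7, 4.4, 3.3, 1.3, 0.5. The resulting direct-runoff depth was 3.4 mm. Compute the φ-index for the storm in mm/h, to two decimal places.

Only the 2 blocks with intensity above φ contribute runoff: 4.4, 3.3 mm/h.
Σ(I−φ)·Δt = d  ⇒  (4.4+3.3 − 2φ)·1 = 3.4
φ = (7.700 − 3.4/1) / 2 = 2.15 mm/h.

φ ≈ 2.15 mm/h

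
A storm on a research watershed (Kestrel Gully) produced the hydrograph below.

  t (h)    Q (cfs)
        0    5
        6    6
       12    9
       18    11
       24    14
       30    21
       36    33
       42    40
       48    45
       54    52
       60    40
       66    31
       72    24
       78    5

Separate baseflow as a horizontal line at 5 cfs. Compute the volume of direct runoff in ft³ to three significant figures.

Direct-runoff ordinates (Q − Q_b): 0.0, 1.0, 4.0, 6.0, 9.0, 16.0, 28.0, 35.0, 40.0, 47.0, 35.0, 26.0, 19.0, 0.0 cfs.
ΣQ_DR = 266.0 cfs.
With Δt = 6 h = 21600 s, V = ΣQ_DR · Δt = 266.0 × 21600 = 5.75 × 10^6 ft³.

V ≈ 5.75 × 10^6 ft³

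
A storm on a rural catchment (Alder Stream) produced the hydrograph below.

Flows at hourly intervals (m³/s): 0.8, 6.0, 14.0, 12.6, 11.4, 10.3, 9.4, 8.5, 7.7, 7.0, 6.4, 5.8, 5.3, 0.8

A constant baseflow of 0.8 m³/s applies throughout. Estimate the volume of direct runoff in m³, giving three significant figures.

V ≈ 3.41 × 10^5 m³

Direct-runoff ordinates (Q − Q_b): 0.0, 5.2, 13.2, 11.8, 10.6, 9.5, 8.6, 7.7, 6.9, 6.2, 5.6, 5.0, 4.5, 0.0 m³/s.
ΣQ_DR = 94.80 m³/s.
With Δt = 1 h = 3600 s, V = ΣQ_DR · Δt = 94.80 × 3600 = 3.41 × 10^5 m³.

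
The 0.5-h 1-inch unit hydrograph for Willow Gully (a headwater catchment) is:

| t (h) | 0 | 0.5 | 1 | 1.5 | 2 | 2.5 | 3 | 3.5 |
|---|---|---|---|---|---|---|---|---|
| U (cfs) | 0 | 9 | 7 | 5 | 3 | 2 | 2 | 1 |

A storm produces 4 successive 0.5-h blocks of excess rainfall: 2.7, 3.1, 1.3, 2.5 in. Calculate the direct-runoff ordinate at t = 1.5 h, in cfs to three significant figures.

Q ≈ 46.9 cfs

By discrete convolution, Q_j = Σ (P_i / 1 in) · U_{j−i}.
At t = 1.5 h (j=3): Q = (2.7/1)·5 + (3.1/1)·7 + (1.3/1)·9 + (2.5/1)·0 = 46.9 cfs.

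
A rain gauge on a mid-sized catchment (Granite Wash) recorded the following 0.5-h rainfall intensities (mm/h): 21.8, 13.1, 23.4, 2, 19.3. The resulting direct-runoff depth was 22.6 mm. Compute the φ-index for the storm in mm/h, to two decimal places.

φ ≈ 8.10 mm/h

Only the 4 blocks with intensity above φ contribute runoff: 21.8, 13.1, 23.4, 19.3 mm/h.
Σ(I−φ)·Δt = d  ⇒  (21.8+13.1+23.4+19.3 − 4φ)·0.5 = 22.6
φ = (77.60 − 22.6/0.5) / 4 = 8.10 mm/h.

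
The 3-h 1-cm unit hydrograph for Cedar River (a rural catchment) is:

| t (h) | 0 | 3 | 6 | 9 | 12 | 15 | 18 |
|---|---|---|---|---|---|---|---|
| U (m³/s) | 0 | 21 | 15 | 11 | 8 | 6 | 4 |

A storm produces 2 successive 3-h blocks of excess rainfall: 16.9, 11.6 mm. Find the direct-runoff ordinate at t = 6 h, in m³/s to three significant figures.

By discrete convolution, Q_j = Σ (P_i / 10 mm) · U_{j−i}.
At t = 6 h (j=2): Q = (16.9/10)·15 + (11.6/10)·21 = 49.7 m³/s.

Q ≈ 49.7 m³/s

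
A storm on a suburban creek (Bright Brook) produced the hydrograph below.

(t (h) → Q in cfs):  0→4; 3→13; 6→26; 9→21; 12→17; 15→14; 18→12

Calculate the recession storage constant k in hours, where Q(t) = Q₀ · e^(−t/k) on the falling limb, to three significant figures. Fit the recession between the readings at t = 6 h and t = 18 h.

On the falling limb, Q drops from 26 to 12 cfs between t = 6 h and t = 18 h (Δt = 12 h).
k = −Δt / ln(Q₂/Q₁) = −12 / ln(12/26) = 15.5 h.

k ≈ 15.5 h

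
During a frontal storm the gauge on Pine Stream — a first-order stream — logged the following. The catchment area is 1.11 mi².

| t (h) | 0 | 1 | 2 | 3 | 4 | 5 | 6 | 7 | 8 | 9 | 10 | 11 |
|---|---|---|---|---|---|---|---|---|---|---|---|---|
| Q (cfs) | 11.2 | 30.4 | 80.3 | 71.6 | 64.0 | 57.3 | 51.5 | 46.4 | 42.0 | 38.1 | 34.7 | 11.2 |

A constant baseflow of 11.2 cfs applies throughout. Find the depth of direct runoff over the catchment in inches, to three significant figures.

d ≈ 0.564 in

Direct runoff: 0.0, 19.2, 69.1, 60.4, 52.8, 46.1, 40.3, 35.2, 30.8, 26.9, 23.5, 0.0 cfs; ΣQ_DR = 404.3 cfs.
V = ΣQ_DR · Δt = 404.3 × 3600 s = 1.455 × 10^6 ft³.
Over A = 1.11 mi², depth = V / A = 0.564 in.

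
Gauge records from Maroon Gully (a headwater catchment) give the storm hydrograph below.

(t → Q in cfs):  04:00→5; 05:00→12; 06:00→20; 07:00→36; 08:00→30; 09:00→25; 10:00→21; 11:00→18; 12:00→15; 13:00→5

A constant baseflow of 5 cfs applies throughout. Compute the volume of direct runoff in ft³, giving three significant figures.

V ≈ 4.93 × 10^5 ft³

Direct-runoff ordinates (Q − Q_b): 0.0, 7.0, 15.0, 31.0, 25.0, 20.0, 16.0, 13.0, 10.0, 0.0 cfs.
ΣQ_DR = 137.0 cfs.
With Δt = 1 h = 3600 s, V = ΣQ_DR · Δt = 137.0 × 3600 = 4.93 × 10^5 ft³.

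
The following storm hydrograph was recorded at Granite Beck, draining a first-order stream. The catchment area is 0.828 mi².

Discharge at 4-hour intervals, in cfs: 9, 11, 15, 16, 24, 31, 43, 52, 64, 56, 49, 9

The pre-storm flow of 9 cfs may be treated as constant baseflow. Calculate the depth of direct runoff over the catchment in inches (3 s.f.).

d ≈ 2.03 in

Direct runoff: 0.0, 2.0, 6.0, 7.0, 15.0, 22.0, 34.0, 43.0, 55.0, 47.0, 40.0, 0.0 cfs; ΣQ_DR = 271.0 cfs.
V = ΣQ_DR · Δt = 271.0 × 14400 s = 3.902 × 10^6 ft³.
Over A = 0.828 mi², depth = V / A = 2.03 in.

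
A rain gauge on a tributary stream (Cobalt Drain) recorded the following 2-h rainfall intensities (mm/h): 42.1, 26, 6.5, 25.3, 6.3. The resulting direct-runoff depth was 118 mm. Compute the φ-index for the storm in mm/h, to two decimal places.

Only the 3 blocks with intensity above φ contribute runoff: 42.1, 26, 25.3 mm/h.
Σ(I−φ)·Δt = d  ⇒  (42.1+26+25.3 − 3φ)·2 = 118
φ = (93.40 − 118/2) / 3 = 11.47 mm/h.

φ ≈ 11.47 mm/h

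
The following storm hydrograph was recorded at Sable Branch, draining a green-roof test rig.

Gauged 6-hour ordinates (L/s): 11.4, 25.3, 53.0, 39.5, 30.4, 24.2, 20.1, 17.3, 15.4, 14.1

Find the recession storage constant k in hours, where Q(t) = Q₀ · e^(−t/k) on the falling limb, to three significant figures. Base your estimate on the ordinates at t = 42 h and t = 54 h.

On the falling limb, Q drops from 17.3 to 14.1 L/s between t = 42 h and t = 54 h (Δt = 12 h).
k = −Δt / ln(Q₂/Q₁) = −12 / ln(14.1/17.3) = 58.7 h.

k ≈ 58.7 h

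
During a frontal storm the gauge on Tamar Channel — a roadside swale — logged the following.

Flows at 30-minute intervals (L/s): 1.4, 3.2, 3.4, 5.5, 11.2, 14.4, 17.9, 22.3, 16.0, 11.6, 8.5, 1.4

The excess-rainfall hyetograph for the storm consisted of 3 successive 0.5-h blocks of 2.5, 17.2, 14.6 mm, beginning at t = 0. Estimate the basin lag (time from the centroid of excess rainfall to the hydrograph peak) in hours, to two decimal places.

t_L ≈ 2.57 h

Centroid of excess rainfall: t_c = Σ P_i·t̄_i / ΣP_i = 0.9264 h (block centres at 0.25, 0.75, 1.25 h).
Hydrograph peak occurs at t = 3.5 h, so basin lag t_L = 3.5 − 0.9264 = 2.57 h.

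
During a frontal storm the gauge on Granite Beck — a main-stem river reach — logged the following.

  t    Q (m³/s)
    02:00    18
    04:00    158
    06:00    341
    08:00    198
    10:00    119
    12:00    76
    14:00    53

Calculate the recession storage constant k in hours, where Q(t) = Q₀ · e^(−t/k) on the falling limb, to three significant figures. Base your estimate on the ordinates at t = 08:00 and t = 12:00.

k ≈ 4.18 h

On the falling limb, Q drops from 198 to 76 m³/s between t = 08:00 and t = 12:00 (Δt = 4 h).
k = −Δt / ln(Q₂/Q₁) = −4 / ln(76/198) = 4.18 h.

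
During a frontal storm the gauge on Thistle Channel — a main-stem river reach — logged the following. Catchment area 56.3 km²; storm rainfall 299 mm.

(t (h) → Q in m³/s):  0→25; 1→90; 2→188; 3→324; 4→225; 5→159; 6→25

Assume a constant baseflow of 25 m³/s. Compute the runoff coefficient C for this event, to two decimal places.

C ≈ 0.18

ΣQ_DR = 861.0 m³/s; V = ΣQ_DR·Δt = 3.100 × 10^6 m³.
Runoff depth d = V / A = 55.06 mm.
C = d / P = 55.06 / 299 = 0.18.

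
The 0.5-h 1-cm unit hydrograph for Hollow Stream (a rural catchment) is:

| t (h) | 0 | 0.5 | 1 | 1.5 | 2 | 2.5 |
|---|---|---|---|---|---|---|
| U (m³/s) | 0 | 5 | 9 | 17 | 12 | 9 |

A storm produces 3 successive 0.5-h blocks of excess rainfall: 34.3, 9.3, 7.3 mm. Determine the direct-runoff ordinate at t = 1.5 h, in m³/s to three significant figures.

By discrete convolution, Q_j = Σ (P_i / 10 mm) · U_{j−i}.
At t = 1.5 h (j=3): Q = (34.3/10)·17 + (9.3/10)·9 + (7.3/10)·5 = 70.3 m³/s.

Q ≈ 70.3 m³/s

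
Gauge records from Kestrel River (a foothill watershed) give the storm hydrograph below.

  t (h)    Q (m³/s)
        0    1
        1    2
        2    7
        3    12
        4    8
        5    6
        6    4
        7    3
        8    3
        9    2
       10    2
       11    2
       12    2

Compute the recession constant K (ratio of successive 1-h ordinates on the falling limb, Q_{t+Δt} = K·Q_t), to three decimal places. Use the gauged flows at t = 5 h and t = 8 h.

K ≈ 0.794

Using the recession-limb readings at t = 5 h and t = 8 h: Q falls from 6 to 3 m³/s over 3 intervals.
K = (Q₂/Q₁)^(1/3) = (3/6)^(1/3) = 0.794.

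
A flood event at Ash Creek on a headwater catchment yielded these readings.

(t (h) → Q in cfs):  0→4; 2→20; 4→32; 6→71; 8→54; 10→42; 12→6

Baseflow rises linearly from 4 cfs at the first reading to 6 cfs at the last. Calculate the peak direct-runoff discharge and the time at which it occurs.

Q_p = 66.00 cfs at t = 6 h

Subtracting baseflow gives direct-runoff ordinates: 0.00, 15.67, 27.33, 66.00, 48.67, 36.33, 0.00 cfs.
The maximum is 66.00 cfs, occurring at the reading for t = 6 h.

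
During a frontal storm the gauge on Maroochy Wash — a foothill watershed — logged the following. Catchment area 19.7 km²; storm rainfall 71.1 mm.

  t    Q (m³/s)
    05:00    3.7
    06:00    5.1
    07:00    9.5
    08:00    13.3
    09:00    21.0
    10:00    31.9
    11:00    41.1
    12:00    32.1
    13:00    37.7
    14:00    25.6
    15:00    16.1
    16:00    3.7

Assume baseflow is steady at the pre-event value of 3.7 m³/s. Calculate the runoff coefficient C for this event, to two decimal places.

ΣQ_DR = 196.4 m³/s; V = ΣQ_DR·Δt = 7.070 × 10^5 m³.
Runoff depth d = V / A = 35.89 mm.
C = d / P = 35.89 / 71.1 = 0.50.

C ≈ 0.50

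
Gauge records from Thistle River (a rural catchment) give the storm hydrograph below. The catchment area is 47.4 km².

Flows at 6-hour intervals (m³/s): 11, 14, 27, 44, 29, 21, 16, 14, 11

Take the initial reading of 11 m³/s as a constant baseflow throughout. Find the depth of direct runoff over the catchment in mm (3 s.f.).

d ≈ 40.1 mm

Direct runoff: 0.0, 3.0, 16.0, 33.0, 18.0, 10.0, 5.0, 3.0, 0.0 m³/s; ΣQ_DR = 88.00 m³/s.
V = ΣQ_DR · Δt = 88.00 × 21600 s = 1.901 × 10^6 m³.
Over A = 47.4 km², depth = V / A = 40.1 mm.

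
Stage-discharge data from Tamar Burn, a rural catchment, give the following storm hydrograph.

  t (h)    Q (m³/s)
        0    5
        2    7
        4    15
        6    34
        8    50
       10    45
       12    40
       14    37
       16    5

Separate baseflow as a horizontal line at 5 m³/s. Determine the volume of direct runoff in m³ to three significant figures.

Direct-runoff ordinates (Q − Q_b): 0.0, 2.0, 10.0, 29.0, 45.0, 40.0, 35.0, 32.0, 0.0 m³/s.
ΣQ_DR = 193.0 m³/s.
With Δt = 2 h = 7200 s, V = ΣQ_DR · Δt = 193.0 × 7200 = 1.39 × 10^6 m³.

V ≈ 1.39 × 10^6 m³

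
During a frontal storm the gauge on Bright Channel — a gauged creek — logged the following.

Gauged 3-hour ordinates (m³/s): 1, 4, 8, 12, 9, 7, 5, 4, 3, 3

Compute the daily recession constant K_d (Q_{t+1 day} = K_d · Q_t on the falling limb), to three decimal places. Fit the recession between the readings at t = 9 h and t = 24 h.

K_d ≈ 0.109

Between t = 9 h and t = 24 h the flow falls from 12 to 3 m³/s over 5×3 h = 15 h.
Per-interval ratio K = (3/12)^(1/5) = 0.7579; K_d = K^(24/3) = 0.109.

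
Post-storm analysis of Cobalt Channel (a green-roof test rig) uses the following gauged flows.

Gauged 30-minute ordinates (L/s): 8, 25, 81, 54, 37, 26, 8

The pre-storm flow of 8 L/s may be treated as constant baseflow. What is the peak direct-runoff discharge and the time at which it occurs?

Subtracting baseflow gives direct-runoff ordinates: 0.0, 17.0, 73.0, 46.0, 29.0, 18.0, 0.0 L/s.
The maximum is 73.0 L/s, occurring at the reading for t = 1 h.

Q_p = 73.0 L/s at t = 1 h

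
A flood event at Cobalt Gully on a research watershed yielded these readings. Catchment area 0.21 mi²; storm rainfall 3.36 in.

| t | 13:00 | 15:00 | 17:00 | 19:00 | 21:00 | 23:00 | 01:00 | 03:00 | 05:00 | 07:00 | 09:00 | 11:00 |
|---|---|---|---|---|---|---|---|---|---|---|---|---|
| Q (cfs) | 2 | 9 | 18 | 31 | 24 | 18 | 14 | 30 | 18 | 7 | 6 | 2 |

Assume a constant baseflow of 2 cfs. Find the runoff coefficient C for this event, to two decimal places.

C ≈ 0.68

ΣQ_DR = 155.0 cfs; V = ΣQ_DR·Δt = 1.116 × 10^6 ft³.
Runoff depth d = V / A = 2.287 in.
C = d / P = 2.287 / 3.36 = 0.68.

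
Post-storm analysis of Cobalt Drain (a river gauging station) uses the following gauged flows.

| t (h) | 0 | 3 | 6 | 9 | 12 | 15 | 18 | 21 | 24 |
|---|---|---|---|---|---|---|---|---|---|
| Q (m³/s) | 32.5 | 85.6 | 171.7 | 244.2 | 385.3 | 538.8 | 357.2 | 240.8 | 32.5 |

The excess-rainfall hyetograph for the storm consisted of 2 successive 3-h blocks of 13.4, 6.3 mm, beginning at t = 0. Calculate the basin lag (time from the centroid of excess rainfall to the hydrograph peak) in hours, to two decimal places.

Centroid of excess rainfall: t_c = Σ P_i·t̄_i / ΣP_i = 2.4594 h (block centres at 1.5, 4.5 h).
Hydrograph peak occurs at t = 15 h, so basin lag t_L = 15 − 2.4594 = 12.54 h.

t_L ≈ 12.54 h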